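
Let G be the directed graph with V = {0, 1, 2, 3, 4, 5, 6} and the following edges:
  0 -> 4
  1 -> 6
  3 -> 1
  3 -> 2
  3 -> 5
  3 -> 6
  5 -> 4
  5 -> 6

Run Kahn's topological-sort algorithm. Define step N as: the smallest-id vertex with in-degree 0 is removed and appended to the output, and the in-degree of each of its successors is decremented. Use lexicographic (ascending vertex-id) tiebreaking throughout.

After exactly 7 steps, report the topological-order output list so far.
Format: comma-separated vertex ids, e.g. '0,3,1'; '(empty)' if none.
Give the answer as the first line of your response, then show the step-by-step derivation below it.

0,3,1,2,5,4,6

step 1: output 0; order=[0]; indeg=(0,1,1,0,1,1,3)
step 2: output 3; order=[0,3]; indeg=(0,0,0,0,1,0,2)
step 3: output 1; order=[0,3,1]; indeg=(0,0,0,0,1,0,1)
step 4: output 2; order=[0,3,1,2]; indeg=(0,0,0,0,1,0,1)
step 5: output 5; order=[0,3,1,2,5]; indeg=(0,0,0,0,0,0,0)
step 6: output 4; order=[0,3,1,2,5,4]; indeg=(0,0,0,0,0,0,0)
step 7: output 6; order=[0,3,1,2,5,4,6]; indeg=(0,0,0,0,0,0,0)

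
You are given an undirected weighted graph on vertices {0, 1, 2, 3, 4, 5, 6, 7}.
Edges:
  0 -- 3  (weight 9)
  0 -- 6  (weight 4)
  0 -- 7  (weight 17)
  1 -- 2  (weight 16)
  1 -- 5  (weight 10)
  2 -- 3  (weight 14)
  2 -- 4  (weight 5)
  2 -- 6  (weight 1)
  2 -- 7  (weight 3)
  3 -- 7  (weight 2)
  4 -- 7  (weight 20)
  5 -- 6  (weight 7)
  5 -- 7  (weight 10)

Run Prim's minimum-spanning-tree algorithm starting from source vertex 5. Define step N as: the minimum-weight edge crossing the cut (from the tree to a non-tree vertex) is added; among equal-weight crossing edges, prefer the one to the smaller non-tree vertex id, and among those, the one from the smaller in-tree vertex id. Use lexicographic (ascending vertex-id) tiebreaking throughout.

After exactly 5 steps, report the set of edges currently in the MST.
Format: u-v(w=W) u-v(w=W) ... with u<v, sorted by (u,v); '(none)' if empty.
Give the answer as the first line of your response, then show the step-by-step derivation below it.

0-6(w=4) 2-6(w=1) 2-7(w=3) 3-7(w=2) 5-6(w=7)

step 1: add edge 5-6 (w=7); MST = {5-6(w=7)}
step 2: add edge 2-6 (w=1); MST = {2-6(w=1) 5-6(w=7)}
step 3: add edge 2-7 (w=3); MST = {2-6(w=1) 2-7(w=3) 5-6(w=7)}
step 4: add edge 3-7 (w=2); MST = {2-6(w=1) 2-7(w=3) 3-7(w=2) 5-6(w=7)}
step 5: add edge 0-6 (w=4); MST = {0-6(w=4) 2-6(w=1) 2-7(w=3) 3-7(w=2) 5-6(w=7)}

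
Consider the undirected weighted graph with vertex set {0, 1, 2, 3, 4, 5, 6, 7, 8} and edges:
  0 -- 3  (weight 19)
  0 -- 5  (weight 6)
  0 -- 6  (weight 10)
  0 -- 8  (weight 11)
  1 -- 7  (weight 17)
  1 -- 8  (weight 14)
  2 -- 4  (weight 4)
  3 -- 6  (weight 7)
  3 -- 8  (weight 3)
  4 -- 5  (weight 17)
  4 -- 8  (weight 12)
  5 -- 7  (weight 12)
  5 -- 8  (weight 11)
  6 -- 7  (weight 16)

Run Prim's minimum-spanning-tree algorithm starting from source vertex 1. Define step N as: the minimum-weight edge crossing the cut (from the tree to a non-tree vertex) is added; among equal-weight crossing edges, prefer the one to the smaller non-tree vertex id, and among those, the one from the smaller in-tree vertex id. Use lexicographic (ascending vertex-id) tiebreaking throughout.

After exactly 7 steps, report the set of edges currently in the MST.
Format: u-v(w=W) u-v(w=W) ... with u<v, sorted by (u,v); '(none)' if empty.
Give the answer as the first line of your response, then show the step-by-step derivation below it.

0-5(w=6) 0-6(w=10) 1-8(w=14) 2-4(w=4) 3-6(w=7) 3-8(w=3) 4-8(w=12)

step 1: add edge 1-8 (w=14); MST = {1-8(w=14)}
step 2: add edge 3-8 (w=3); MST = {1-8(w=14) 3-8(w=3)}
step 3: add edge 3-6 (w=7); MST = {1-8(w=14) 3-6(w=7) 3-8(w=3)}
step 4: add edge 0-6 (w=10); MST = {0-6(w=10) 1-8(w=14) 3-6(w=7) 3-8(w=3)}
step 5: add edge 0-5 (w=6); MST = {0-5(w=6) 0-6(w=10) 1-8(w=14) 3-6(w=7) 3-8(w=3)}
step 6: add edge 4-8 (w=12); MST = {0-5(w=6) 0-6(w=10) 1-8(w=14) 3-6(w=7) 3-8(w=3) 4-8(w=12)}
step 7: add edge 2-4 (w=4); MST = {0-5(w=6) 0-6(w=10) 1-8(w=14) 2-4(w=4) 3-6(w=7) 3-8(w=3) 4-8(w=12)}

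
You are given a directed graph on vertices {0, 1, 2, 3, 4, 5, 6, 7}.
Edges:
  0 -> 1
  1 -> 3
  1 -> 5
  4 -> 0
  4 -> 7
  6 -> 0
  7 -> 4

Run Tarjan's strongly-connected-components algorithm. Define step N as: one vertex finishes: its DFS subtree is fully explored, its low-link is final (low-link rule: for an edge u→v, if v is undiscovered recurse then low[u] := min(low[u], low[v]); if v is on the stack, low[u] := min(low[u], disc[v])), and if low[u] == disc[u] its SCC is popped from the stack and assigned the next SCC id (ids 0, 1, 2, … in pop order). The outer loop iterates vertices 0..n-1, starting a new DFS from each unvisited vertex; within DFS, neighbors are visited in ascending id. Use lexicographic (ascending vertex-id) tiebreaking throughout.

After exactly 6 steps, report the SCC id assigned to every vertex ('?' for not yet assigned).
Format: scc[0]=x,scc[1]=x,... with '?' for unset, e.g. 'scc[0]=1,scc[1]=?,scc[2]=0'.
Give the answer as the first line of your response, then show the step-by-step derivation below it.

scc[0]=3,scc[1]=2,scc[2]=4,scc[3]=0,scc[4]=?,scc[5]=1,scc[6]=?,scc[7]=?

step 1: low=(low[0]=0,low[1]=1,low[2]=?,low[3]=2,low[4]=?,low[5]=?,low[6]=?,low[7]=?); scc=(scc[0]=?,scc[1]=?,scc[2]=?,scc[3]=0,scc[4]=?,scc[5]=?,scc[6]=?,scc[7]=?)
step 2: low=(low[0]=0,low[1]=1,low[2]=?,low[3]=2,low[4]=?,low[5]=3,low[6]=?,low[7]=?); scc=(scc[0]=?,scc[1]=?,scc[2]=?,scc[3]=0,scc[4]=?,scc[5]=1,scc[6]=?,scc[7]=?)
step 3: low=(low[0]=0,low[1]=1,low[2]=?,low[3]=2,low[4]=?,low[5]=3,low[6]=?,low[7]=?); scc=(scc[0]=?,scc[1]=2,scc[2]=?,scc[3]=0,scc[4]=?,scc[5]=1,scc[6]=?,scc[7]=?)
step 4: low=(low[0]=0,low[1]=1,low[2]=?,low[3]=2,low[4]=?,low[5]=3,low[6]=?,low[7]=?); scc=(scc[0]=3,scc[1]=2,scc[2]=?,scc[3]=0,scc[4]=?,scc[5]=1,scc[6]=?,scc[7]=?)
step 5: low=(low[0]=0,low[1]=1,low[2]=4,low[3]=2,low[4]=?,low[5]=3,low[6]=?,low[7]=?); scc=(scc[0]=3,scc[1]=2,scc[2]=4,scc[3]=0,scc[4]=?,scc[5]=1,scc[6]=?,scc[7]=?)
step 6: low=(low[0]=0,low[1]=1,low[2]=4,low[3]=2,low[4]=5,low[5]=3,low[6]=?,low[7]=5); scc=(scc[0]=3,scc[1]=2,scc[2]=4,scc[3]=0,scc[4]=?,scc[5]=1,scc[6]=?,scc[7]=?)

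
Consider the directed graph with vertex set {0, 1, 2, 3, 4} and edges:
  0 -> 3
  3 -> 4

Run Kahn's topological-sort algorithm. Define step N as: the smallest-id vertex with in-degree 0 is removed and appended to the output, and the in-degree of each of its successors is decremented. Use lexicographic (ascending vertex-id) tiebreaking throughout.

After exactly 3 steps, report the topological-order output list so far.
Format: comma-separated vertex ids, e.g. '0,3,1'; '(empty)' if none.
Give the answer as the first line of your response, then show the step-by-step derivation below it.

0,1,2

step 1: output 0; order=[0]; indeg=(0,0,0,0,1)
step 2: output 1; order=[0,1]; indeg=(0,0,0,0,1)
step 3: output 2; order=[0,1,2]; indeg=(0,0,0,0,1)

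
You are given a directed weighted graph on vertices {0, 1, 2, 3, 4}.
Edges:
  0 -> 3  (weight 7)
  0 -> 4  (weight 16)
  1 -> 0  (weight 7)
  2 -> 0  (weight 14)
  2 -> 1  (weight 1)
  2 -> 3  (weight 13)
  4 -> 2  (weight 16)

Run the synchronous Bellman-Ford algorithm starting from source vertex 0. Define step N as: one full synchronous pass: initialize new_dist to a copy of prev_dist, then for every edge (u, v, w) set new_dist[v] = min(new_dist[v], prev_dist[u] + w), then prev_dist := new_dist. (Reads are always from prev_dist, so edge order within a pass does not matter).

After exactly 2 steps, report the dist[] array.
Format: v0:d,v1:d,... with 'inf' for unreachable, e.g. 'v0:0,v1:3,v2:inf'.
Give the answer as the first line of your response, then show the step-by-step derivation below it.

v0:0,v1:inf,v2:32,v3:7,v4:16

step 1: dist = v0:0,v1:inf,v2:inf,v3:7,v4:16
step 2: dist = v0:0,v1:inf,v2:32,v3:7,v4:16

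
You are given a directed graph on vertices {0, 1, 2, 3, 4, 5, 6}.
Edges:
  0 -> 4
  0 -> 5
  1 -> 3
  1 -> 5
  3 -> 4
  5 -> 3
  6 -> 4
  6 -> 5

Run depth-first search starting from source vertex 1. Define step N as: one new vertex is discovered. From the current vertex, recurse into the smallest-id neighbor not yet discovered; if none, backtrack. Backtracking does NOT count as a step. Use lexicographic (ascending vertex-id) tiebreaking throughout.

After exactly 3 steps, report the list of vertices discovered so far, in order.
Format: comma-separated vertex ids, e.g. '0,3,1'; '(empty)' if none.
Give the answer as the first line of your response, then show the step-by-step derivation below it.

1,3,4

step 1: discover 1; path=1; order=1
step 2: discover 3; path=1>3; order=1,3
step 3: discover 4; path=1>3>4; order=1,3,4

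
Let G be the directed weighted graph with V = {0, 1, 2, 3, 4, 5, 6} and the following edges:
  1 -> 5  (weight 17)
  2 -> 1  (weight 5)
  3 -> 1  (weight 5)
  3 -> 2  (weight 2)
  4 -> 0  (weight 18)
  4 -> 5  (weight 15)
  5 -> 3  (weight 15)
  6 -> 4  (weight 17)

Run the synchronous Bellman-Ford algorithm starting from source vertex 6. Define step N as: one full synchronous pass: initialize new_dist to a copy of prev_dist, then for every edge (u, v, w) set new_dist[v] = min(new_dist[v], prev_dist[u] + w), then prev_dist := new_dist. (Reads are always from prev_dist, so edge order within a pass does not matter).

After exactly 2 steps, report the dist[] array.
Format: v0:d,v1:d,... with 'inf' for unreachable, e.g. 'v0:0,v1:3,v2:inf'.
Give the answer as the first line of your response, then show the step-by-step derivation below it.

v0:35,v1:inf,v2:inf,v3:inf,v4:17,v5:32,v6:0

step 1: dist = v0:inf,v1:inf,v2:inf,v3:inf,v4:17,v5:inf,v6:0
step 2: dist = v0:35,v1:inf,v2:inf,v3:inf,v4:17,v5:32,v6:0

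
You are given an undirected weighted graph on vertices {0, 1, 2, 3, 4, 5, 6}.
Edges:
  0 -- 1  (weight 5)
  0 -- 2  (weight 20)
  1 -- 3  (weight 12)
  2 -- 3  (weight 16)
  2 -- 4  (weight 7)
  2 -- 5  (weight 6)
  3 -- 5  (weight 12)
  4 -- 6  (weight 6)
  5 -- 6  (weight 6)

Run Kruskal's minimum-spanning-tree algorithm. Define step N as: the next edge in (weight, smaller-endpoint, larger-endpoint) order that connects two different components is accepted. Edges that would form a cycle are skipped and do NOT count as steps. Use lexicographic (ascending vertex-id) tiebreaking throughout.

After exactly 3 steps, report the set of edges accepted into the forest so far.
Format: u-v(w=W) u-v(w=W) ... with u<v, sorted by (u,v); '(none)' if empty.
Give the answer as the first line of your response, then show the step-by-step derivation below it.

0-1(w=5) 2-5(w=6) 4-6(w=6)

step 1: add edge 0-1 (w=5); MST = {0-1(w=5)}
step 2: add edge 2-5 (w=6); MST = {0-1(w=5) 2-5(w=6)}
step 3: add edge 4-6 (w=6); MST = {0-1(w=5) 2-5(w=6) 4-6(w=6)}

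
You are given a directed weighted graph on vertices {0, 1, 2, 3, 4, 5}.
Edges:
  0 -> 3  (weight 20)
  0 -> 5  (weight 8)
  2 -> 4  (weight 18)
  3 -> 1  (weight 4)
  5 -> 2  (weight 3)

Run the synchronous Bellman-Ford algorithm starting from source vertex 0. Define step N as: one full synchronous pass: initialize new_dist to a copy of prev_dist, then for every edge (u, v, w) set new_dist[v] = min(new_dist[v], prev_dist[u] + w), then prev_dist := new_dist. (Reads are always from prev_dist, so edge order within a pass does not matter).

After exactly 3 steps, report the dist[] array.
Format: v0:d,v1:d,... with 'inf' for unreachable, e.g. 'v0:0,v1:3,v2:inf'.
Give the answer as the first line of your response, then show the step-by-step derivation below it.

v0:0,v1:24,v2:11,v3:20,v4:29,v5:8

step 1: dist = v0:0,v1:inf,v2:inf,v3:20,v4:inf,v5:8
step 2: dist = v0:0,v1:24,v2:11,v3:20,v4:inf,v5:8
step 3: dist = v0:0,v1:24,v2:11,v3:20,v4:29,v5:8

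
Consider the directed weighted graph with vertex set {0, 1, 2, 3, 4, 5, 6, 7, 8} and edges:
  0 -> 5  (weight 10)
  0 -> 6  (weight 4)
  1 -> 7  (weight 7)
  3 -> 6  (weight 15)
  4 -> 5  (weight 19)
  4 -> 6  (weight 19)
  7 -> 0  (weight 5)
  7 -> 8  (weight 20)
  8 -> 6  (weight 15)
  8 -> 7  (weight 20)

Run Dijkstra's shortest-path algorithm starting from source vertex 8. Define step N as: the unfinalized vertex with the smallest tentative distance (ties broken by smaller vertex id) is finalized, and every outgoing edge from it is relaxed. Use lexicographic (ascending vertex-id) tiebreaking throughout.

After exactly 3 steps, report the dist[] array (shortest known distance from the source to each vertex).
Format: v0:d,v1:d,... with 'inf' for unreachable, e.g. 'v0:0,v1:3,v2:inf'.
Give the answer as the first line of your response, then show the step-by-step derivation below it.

v0:25,v1:inf,v2:inf,v3:inf,v4:inf,v5:inf,v6:15,v7:20,v8:0

step 1: dist = v0:inf,v1:inf,v2:inf,v3:inf,v4:inf,v5:inf,v6:15,v7:20,v8:0
step 2: dist = v0:inf,v1:inf,v2:inf,v3:inf,v4:inf,v5:inf,v6:15,v7:20,v8:0
step 3: dist = v0:25,v1:inf,v2:inf,v3:inf,v4:inf,v5:inf,v6:15,v7:20,v8:0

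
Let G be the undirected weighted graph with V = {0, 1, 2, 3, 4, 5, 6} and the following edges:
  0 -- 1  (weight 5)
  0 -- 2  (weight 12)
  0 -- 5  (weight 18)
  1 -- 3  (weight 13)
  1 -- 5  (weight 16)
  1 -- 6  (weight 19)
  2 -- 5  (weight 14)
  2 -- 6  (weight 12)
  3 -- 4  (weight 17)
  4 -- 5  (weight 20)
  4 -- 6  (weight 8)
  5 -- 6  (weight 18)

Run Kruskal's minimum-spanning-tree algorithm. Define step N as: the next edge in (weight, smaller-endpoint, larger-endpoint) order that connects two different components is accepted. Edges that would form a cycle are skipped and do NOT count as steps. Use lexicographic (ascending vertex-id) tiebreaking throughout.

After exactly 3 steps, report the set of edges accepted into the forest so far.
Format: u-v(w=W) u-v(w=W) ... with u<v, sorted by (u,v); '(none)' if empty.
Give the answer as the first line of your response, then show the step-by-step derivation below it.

0-1(w=5) 0-2(w=12) 4-6(w=8)

step 1: add edge 0-1 (w=5); MST = {0-1(w=5)}
step 2: add edge 4-6 (w=8); MST = {0-1(w=5) 4-6(w=8)}
step 3: add edge 0-2 (w=12); MST = {0-1(w=5) 0-2(w=12) 4-6(w=8)}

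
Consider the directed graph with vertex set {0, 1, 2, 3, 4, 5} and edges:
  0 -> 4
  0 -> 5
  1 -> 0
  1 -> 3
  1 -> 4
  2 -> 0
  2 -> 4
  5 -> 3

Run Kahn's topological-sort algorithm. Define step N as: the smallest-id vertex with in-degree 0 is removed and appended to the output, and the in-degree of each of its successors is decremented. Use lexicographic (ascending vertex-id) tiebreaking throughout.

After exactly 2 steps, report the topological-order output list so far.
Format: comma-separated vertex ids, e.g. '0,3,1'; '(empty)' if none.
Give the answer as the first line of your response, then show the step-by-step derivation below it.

1,2

step 1: output 1; order=[1]; indeg=(1,0,0,1,2,1)
step 2: output 2; order=[1,2]; indeg=(0,0,0,1,1,1)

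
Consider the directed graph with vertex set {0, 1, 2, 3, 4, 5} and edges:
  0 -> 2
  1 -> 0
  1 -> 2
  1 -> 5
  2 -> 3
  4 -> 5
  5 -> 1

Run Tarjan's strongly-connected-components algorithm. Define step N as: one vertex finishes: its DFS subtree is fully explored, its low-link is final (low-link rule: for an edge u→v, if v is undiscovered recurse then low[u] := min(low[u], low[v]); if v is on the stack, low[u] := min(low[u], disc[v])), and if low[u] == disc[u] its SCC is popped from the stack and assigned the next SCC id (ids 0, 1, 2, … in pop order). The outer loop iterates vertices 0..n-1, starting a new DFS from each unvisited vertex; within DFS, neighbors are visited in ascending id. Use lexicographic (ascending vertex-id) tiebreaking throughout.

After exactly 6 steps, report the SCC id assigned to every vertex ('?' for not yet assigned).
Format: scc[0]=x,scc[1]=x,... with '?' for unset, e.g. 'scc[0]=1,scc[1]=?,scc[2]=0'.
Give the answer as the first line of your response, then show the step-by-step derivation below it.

scc[0]=2,scc[1]=3,scc[2]=1,scc[3]=0,scc[4]=4,scc[5]=3

step 1: low=(low[0]=0,low[1]=?,low[2]=1,low[3]=2,low[4]=?,low[5]=?); scc=(scc[0]=?,scc[1]=?,scc[2]=?,scc[3]=0,scc[4]=?,scc[5]=?)
step 2: low=(low[0]=0,low[1]=?,low[2]=1,low[3]=2,low[4]=?,low[5]=?); scc=(scc[0]=?,scc[1]=?,scc[2]=1,scc[3]=0,scc[4]=?,scc[5]=?)
step 3: low=(low[0]=0,low[1]=?,low[2]=1,low[3]=2,low[4]=?,low[5]=?); scc=(scc[0]=2,scc[1]=?,scc[2]=1,scc[3]=0,scc[4]=?,scc[5]=?)
step 4: low=(low[0]=0,low[1]=3,low[2]=1,low[3]=2,low[4]=?,low[5]=3); scc=(scc[0]=2,scc[1]=?,scc[2]=1,scc[3]=0,scc[4]=?,scc[5]=?)
step 5: low=(low[0]=0,low[1]=3,low[2]=1,low[3]=2,low[4]=?,low[5]=3); scc=(scc[0]=2,scc[1]=3,scc[2]=1,scc[3]=0,scc[4]=?,scc[5]=3)
step 6: low=(low[0]=0,low[1]=3,low[2]=1,low[3]=2,low[4]=5,low[5]=3); scc=(scc[0]=2,scc[1]=3,scc[2]=1,scc[3]=0,scc[4]=4,scc[5]=3)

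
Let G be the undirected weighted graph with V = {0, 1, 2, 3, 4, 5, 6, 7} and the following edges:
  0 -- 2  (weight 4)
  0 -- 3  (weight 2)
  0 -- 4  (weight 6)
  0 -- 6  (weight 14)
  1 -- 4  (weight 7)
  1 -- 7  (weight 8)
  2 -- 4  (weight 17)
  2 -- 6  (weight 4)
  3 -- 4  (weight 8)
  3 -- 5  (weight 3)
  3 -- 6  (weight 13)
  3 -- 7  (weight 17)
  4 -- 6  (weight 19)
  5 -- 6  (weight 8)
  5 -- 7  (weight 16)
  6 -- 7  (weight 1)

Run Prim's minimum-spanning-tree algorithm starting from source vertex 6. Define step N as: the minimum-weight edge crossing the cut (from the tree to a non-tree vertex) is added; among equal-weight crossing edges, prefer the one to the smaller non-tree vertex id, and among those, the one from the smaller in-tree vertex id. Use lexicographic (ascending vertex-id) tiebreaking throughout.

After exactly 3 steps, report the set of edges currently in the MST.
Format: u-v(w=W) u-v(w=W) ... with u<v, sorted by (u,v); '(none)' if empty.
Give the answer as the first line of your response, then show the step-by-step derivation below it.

0-2(w=4) 2-6(w=4) 6-7(w=1)

step 1: add edge 6-7 (w=1); MST = {6-7(w=1)}
step 2: add edge 2-6 (w=4); MST = {2-6(w=4) 6-7(w=1)}
step 3: add edge 0-2 (w=4); MST = {0-2(w=4) 2-6(w=4) 6-7(w=1)}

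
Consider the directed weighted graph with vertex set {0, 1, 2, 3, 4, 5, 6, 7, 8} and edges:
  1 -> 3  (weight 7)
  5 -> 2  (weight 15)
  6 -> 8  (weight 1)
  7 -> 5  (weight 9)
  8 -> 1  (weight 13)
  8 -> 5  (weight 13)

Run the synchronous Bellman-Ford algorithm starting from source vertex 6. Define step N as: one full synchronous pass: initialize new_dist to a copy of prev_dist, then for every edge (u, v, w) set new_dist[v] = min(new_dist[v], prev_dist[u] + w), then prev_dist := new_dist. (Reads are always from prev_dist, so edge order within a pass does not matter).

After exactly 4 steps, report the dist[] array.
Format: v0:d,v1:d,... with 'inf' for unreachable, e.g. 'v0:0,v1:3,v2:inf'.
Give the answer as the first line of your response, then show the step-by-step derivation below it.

v0:inf,v1:14,v2:29,v3:21,v4:inf,v5:14,v6:0,v7:inf,v8:1

step 1: dist = v0:inf,v1:inf,v2:inf,v3:inf,v4:inf,v5:inf,v6:0,v7:inf,v8:1
step 2: dist = v0:inf,v1:14,v2:inf,v3:inf,v4:inf,v5:14,v6:0,v7:inf,v8:1
step 3: dist = v0:inf,v1:14,v2:29,v3:21,v4:inf,v5:14,v6:0,v7:inf,v8:1
step 4: dist = v0:inf,v1:14,v2:29,v3:21,v4:inf,v5:14,v6:0,v7:inf,v8:1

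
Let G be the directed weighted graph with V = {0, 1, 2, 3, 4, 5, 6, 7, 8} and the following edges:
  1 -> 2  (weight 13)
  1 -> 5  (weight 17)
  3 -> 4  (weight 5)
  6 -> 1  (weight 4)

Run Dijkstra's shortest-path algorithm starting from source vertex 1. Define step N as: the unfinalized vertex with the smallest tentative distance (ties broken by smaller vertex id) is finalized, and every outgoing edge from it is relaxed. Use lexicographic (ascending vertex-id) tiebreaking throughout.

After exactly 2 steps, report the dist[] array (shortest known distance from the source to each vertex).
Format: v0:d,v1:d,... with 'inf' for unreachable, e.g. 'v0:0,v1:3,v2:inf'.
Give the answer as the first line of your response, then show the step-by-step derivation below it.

v0:inf,v1:0,v2:13,v3:inf,v4:inf,v5:17,v6:inf,v7:inf,v8:inf

step 1: dist = v0:inf,v1:0,v2:13,v3:inf,v4:inf,v5:17,v6:inf,v7:inf,v8:inf
step 2: dist = v0:inf,v1:0,v2:13,v3:inf,v4:inf,v5:17,v6:inf,v7:inf,v8:inf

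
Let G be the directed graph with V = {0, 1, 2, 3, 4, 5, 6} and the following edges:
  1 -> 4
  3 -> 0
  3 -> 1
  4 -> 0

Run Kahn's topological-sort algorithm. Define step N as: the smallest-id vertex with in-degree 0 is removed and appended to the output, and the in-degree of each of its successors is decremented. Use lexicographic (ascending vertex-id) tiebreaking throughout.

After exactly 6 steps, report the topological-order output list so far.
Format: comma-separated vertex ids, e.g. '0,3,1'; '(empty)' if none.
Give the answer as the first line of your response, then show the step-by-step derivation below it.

2,3,1,4,0,5

step 1: output 2; order=[2]; indeg=(2,1,0,0,1,0,0)
step 2: output 3; order=[2,3]; indeg=(1,0,0,0,1,0,0)
step 3: output 1; order=[2,3,1]; indeg=(1,0,0,0,0,0,0)
step 4: output 4; order=[2,3,1,4]; indeg=(0,0,0,0,0,0,0)
step 5: output 0; order=[2,3,1,4,0]; indeg=(0,0,0,0,0,0,0)
step 6: output 5; order=[2,3,1,4,0,5]; indeg=(0,0,0,0,0,0,0)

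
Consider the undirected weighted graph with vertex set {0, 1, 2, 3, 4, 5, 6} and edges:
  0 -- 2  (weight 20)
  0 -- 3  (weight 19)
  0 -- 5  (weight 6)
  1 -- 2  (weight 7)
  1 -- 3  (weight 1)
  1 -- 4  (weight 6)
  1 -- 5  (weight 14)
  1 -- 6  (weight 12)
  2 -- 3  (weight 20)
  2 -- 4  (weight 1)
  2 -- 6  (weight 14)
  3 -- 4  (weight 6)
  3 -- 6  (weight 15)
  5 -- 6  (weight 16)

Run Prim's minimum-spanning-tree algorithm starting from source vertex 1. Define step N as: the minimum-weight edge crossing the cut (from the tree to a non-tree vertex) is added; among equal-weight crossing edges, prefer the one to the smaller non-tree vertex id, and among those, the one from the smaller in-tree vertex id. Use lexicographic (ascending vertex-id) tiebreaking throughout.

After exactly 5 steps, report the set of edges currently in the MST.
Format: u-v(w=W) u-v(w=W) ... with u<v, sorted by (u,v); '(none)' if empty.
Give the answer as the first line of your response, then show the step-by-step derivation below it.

1-3(w=1) 1-4(w=6) 1-5(w=14) 1-6(w=12) 2-4(w=1)

step 1: add edge 1-3 (w=1); MST = {1-3(w=1)}
step 2: add edge 1-4 (w=6); MST = {1-3(w=1) 1-4(w=6)}
step 3: add edge 2-4 (w=1); MST = {1-3(w=1) 1-4(w=6) 2-4(w=1)}
step 4: add edge 1-6 (w=12); MST = {1-3(w=1) 1-4(w=6) 1-6(w=12) 2-4(w=1)}
step 5: add edge 1-5 (w=14); MST = {1-3(w=1) 1-4(w=6) 1-5(w=14) 1-6(w=12) 2-4(w=1)}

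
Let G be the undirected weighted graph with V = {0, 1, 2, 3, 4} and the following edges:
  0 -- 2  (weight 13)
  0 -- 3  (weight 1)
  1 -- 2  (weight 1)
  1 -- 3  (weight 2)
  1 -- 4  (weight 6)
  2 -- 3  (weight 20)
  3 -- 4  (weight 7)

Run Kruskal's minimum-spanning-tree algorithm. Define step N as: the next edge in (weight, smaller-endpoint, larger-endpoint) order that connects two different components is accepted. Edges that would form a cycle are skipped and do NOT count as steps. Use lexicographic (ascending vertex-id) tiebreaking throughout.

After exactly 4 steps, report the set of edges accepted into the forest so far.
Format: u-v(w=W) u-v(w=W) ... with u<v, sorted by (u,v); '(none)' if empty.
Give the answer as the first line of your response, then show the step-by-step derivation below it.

0-3(w=1) 1-2(w=1) 1-3(w=2) 1-4(w=6)

step 1: add edge 0-3 (w=1); MST = {0-3(w=1)}
step 2: add edge 1-2 (w=1); MST = {0-3(w=1) 1-2(w=1)}
step 3: add edge 1-3 (w=2); MST = {0-3(w=1) 1-2(w=1) 1-3(w=2)}
step 4: add edge 1-4 (w=6); MST = {0-3(w=1) 1-2(w=1) 1-3(w=2) 1-4(w=6)}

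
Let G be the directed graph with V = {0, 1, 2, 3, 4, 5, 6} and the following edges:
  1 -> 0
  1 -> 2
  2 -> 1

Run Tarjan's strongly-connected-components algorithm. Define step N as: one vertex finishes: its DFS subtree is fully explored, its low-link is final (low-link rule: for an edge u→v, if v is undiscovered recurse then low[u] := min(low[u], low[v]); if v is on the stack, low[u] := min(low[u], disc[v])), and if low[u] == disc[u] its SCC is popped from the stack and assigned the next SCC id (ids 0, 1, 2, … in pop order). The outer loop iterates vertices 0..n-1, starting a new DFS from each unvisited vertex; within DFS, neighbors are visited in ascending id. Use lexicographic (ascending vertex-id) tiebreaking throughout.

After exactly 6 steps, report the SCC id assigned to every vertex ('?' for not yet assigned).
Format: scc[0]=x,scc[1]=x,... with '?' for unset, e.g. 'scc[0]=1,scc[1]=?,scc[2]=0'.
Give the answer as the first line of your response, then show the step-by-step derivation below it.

scc[0]=0,scc[1]=1,scc[2]=1,scc[3]=2,scc[4]=3,scc[5]=4,scc[6]=?

step 1: low=(low[0]=0,low[1]=?,low[2]=?,low[3]=?,low[4]=?,low[5]=?,low[6]=?); scc=(scc[0]=0,scc[1]=?,scc[2]=?,scc[3]=?,scc[4]=?,scc[5]=?,scc[6]=?)
step 2: low=(low[0]=0,low[1]=1,low[2]=1,low[3]=?,low[4]=?,low[5]=?,low[6]=?); scc=(scc[0]=0,scc[1]=?,scc[2]=?,scc[3]=?,scc[4]=?,scc[5]=?,scc[6]=?)
step 3: low=(low[0]=0,low[1]=1,low[2]=1,low[3]=?,low[4]=?,low[5]=?,low[6]=?); scc=(scc[0]=0,scc[1]=1,scc[2]=1,scc[3]=?,scc[4]=?,scc[5]=?,scc[6]=?)
step 4: low=(low[0]=0,low[1]=1,low[2]=1,low[3]=3,low[4]=?,low[5]=?,low[6]=?); scc=(scc[0]=0,scc[1]=1,scc[2]=1,scc[3]=2,scc[4]=?,scc[5]=?,scc[6]=?)
step 5: low=(low[0]=0,low[1]=1,low[2]=1,low[3]=3,low[4]=4,low[5]=?,low[6]=?); scc=(scc[0]=0,scc[1]=1,scc[2]=1,scc[3]=2,scc[4]=3,scc[5]=?,scc[6]=?)
step 6: low=(low[0]=0,low[1]=1,low[2]=1,low[3]=3,low[4]=4,low[5]=5,low[6]=?); scc=(scc[0]=0,scc[1]=1,scc[2]=1,scc[3]=2,scc[4]=3,scc[5]=4,scc[6]=?)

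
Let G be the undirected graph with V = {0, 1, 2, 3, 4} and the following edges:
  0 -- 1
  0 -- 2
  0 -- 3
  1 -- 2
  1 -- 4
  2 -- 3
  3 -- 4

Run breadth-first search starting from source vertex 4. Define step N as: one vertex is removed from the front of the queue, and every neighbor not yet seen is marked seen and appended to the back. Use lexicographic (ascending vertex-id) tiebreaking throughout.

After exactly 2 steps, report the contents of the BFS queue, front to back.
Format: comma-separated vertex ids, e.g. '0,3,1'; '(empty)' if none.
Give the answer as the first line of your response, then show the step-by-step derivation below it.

3,0,2

step 1: dequeue 4; queue=[1,3]; order=4
step 2: dequeue 1; queue=[3,0,2]; order=4,1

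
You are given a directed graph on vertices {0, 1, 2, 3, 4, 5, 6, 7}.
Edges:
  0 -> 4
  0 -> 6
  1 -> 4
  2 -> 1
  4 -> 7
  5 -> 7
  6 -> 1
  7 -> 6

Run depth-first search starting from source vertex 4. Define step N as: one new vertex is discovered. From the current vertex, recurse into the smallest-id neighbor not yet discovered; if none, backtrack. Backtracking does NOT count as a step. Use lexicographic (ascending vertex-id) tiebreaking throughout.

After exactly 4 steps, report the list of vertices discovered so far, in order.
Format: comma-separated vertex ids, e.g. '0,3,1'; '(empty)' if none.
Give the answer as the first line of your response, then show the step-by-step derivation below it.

4,7,6,1

step 1: discover 4; path=4; order=4
step 2: discover 7; path=4>7; order=4,7
step 3: discover 6; path=4>7>6; order=4,7,6
step 4: discover 1; path=4>7>6>1; order=4,7,6,1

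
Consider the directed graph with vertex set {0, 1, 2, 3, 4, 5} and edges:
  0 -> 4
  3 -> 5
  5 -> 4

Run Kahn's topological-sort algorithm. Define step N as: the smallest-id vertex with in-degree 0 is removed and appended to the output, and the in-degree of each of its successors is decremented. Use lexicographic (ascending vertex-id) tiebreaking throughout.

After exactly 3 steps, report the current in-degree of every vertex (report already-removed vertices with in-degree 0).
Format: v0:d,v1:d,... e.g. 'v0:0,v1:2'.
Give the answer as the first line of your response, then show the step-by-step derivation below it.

v0:0,v1:0,v2:0,v3:0,v4:1,v5:1

step 1: output 0; order=[0]; indeg=(0,0,0,0,1,1)
step 2: output 1; order=[0,1]; indeg=(0,0,0,0,1,1)
step 3: output 2; order=[0,1,2]; indeg=(0,0,0,0,1,1)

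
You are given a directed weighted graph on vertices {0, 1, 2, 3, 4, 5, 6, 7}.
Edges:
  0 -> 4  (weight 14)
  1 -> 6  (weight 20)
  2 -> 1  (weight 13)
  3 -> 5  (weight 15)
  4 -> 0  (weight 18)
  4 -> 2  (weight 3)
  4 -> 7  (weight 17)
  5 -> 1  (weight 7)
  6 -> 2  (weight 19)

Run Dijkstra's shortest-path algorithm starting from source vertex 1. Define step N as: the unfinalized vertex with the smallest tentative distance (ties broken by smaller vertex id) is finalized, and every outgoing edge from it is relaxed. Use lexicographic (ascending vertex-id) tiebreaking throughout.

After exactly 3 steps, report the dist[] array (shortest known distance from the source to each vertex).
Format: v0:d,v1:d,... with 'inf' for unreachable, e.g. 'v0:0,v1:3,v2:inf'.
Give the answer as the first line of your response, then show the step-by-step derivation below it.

v0:inf,v1:0,v2:39,v3:inf,v4:inf,v5:inf,v6:20,v7:inf

step 1: dist = v0:inf,v1:0,v2:inf,v3:inf,v4:inf,v5:inf,v6:20,v7:inf
step 2: dist = v0:inf,v1:0,v2:39,v3:inf,v4:inf,v5:inf,v6:20,v7:inf
step 3: dist = v0:inf,v1:0,v2:39,v3:inf,v4:inf,v5:inf,v6:20,v7:inf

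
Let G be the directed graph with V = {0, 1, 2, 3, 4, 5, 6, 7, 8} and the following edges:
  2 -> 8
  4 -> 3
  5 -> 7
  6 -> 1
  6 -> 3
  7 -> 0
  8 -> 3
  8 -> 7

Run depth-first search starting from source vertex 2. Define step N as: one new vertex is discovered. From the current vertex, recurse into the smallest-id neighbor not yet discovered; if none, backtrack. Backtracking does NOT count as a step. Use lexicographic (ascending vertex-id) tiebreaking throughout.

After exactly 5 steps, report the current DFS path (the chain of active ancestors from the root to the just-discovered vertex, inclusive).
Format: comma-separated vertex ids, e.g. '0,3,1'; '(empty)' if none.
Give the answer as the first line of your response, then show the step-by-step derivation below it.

2,8,7,0

step 1: discover 2; path=2; order=2
step 2: discover 8; path=2>8; order=2,8
step 3: discover 3; path=2>8>3; order=2,8,3
step 4: discover 7; path=2>8>7; order=2,8,3,7
step 5: discover 0; path=2>8>7>0; order=2,8,3,7,0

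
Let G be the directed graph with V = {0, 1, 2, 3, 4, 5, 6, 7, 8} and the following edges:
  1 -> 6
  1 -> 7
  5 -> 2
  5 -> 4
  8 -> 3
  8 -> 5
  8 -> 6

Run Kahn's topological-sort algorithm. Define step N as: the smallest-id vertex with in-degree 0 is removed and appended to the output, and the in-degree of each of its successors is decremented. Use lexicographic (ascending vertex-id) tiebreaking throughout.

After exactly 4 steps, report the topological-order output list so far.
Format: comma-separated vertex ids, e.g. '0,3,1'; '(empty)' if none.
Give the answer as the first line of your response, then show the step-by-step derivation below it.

0,1,7,8

step 1: output 0; order=[0]; indeg=(0,0,1,1,1,1,2,1,0)
step 2: output 1; order=[0,1]; indeg=(0,0,1,1,1,1,1,0,0)
step 3: output 7; order=[0,1,7]; indeg=(0,0,1,1,1,1,1,0,0)
step 4: output 8; order=[0,1,7,8]; indeg=(0,0,1,0,1,0,0,0,0)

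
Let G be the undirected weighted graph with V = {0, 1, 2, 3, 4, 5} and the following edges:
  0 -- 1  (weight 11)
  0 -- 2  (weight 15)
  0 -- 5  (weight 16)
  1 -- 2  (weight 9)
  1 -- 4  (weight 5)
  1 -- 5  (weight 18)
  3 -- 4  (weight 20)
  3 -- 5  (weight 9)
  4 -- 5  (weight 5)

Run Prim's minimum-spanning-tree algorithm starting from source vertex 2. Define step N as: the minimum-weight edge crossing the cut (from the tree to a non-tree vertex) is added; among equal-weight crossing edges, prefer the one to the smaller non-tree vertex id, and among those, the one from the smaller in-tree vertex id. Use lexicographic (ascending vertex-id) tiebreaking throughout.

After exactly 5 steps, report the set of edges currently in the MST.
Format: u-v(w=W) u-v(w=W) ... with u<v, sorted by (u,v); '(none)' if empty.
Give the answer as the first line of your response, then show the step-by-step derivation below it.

0-1(w=11) 1-2(w=9) 1-4(w=5) 3-5(w=9) 4-5(w=5)

step 1: add edge 1-2 (w=9); MST = {1-2(w=9)}
step 2: add edge 1-4 (w=5); MST = {1-2(w=9) 1-4(w=5)}
step 3: add edge 4-5 (w=5); MST = {1-2(w=9) 1-4(w=5) 4-5(w=5)}
step 4: add edge 3-5 (w=9); MST = {1-2(w=9) 1-4(w=5) 3-5(w=9) 4-5(w=5)}
step 5: add edge 0-1 (w=11); MST = {0-1(w=11) 1-2(w=9) 1-4(w=5) 3-5(w=9) 4-5(w=5)}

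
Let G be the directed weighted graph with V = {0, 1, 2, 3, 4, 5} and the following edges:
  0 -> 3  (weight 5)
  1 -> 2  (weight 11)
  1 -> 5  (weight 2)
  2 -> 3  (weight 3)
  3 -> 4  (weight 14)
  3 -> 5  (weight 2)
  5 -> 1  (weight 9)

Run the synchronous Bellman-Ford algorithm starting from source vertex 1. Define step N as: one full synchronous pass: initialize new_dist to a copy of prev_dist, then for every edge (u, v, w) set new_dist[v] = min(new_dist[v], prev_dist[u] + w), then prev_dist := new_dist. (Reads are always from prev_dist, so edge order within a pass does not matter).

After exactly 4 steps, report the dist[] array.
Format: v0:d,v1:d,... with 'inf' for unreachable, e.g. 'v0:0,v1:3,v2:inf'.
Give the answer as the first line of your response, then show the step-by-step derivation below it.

v0:inf,v1:0,v2:11,v3:14,v4:28,v5:2

step 1: dist = v0:inf,v1:0,v2:11,v3:inf,v4:inf,v5:2
step 2: dist = v0:inf,v1:0,v2:11,v3:14,v4:inf,v5:2
step 3: dist = v0:inf,v1:0,v2:11,v3:14,v4:28,v5:2
step 4: dist = v0:inf,v1:0,v2:11,v3:14,v4:28,v5:2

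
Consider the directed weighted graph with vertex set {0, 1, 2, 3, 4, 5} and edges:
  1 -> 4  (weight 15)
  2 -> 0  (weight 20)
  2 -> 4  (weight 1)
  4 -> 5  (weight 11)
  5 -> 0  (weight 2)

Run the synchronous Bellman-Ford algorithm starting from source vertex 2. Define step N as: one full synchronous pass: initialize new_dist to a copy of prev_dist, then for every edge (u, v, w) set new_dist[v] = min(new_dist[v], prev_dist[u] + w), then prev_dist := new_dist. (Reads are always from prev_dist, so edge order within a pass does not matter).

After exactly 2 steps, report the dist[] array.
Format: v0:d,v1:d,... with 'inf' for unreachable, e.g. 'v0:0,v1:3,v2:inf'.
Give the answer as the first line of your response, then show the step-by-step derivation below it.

v0:20,v1:inf,v2:0,v3:inf,v4:1,v5:12

step 1: dist = v0:20,v1:inf,v2:0,v3:inf,v4:1,v5:inf
step 2: dist = v0:20,v1:inf,v2:0,v3:inf,v4:1,v5:12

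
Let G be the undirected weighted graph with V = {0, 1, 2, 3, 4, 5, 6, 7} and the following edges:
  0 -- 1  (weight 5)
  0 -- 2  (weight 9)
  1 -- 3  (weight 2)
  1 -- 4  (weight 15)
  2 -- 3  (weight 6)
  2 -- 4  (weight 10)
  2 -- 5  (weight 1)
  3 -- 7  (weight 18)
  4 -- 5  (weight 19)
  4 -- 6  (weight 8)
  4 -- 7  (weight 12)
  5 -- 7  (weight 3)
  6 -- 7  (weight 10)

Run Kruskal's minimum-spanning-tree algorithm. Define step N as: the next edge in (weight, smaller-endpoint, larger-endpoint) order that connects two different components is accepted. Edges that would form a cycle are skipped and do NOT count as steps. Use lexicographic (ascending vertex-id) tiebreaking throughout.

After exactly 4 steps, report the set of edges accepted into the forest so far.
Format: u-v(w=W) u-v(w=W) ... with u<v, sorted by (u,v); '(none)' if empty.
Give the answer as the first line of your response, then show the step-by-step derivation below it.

0-1(w=5) 1-3(w=2) 2-5(w=1) 5-7(w=3)

step 1: add edge 2-5 (w=1); MST = {2-5(w=1)}
step 2: add edge 1-3 (w=2); MST = {1-3(w=2) 2-5(w=1)}
step 3: add edge 5-7 (w=3); MST = {1-3(w=2) 2-5(w=1) 5-7(w=3)}
step 4: add edge 0-1 (w=5); MST = {0-1(w=5) 1-3(w=2) 2-5(w=1) 5-7(w=3)}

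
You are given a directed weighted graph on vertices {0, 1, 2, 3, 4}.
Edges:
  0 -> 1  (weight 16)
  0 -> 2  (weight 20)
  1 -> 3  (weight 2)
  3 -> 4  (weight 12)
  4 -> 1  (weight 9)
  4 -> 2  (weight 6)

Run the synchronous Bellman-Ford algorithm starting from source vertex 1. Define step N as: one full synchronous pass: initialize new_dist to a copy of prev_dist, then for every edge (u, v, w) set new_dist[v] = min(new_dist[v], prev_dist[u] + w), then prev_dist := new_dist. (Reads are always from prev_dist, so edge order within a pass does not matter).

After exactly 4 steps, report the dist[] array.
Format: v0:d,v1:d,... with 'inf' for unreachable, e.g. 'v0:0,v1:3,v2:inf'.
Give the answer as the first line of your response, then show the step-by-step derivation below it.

v0:inf,v1:0,v2:20,v3:2,v4:14

step 1: dist = v0:inf,v1:0,v2:inf,v3:2,v4:inf
step 2: dist = v0:inf,v1:0,v2:inf,v3:2,v4:14
step 3: dist = v0:inf,v1:0,v2:20,v3:2,v4:14
step 4: dist = v0:inf,v1:0,v2:20,v3:2,v4:14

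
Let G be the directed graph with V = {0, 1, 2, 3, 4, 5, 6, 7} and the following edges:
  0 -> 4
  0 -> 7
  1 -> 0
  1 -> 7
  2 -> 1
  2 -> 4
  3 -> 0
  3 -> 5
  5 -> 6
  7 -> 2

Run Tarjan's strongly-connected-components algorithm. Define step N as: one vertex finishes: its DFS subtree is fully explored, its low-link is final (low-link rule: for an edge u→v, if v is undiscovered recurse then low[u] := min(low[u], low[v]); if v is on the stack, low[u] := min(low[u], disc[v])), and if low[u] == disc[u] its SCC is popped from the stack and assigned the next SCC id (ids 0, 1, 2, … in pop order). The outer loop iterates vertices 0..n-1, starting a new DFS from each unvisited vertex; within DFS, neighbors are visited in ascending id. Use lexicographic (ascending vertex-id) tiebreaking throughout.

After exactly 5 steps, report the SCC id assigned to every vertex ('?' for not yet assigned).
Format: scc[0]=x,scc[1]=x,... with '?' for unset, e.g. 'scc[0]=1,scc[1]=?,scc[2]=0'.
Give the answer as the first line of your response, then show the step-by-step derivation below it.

scc[0]=1,scc[1]=1,scc[2]=1,scc[3]=?,scc[4]=0,scc[5]=?,scc[6]=?,scc[7]=1

step 1: low=(low[0]=0,low[1]=?,low[2]=?,low[3]=?,low[4]=1,low[5]=?,low[6]=?,low[7]=?); scc=(scc[0]=?,scc[1]=?,scc[2]=?,scc[3]=?,scc[4]=0,scc[5]=?,scc[6]=?,scc[7]=?)
step 2: low=(low[0]=0,low[1]=0,low[2]=3,low[3]=?,low[4]=1,low[5]=?,low[6]=?,low[7]=2); scc=(scc[0]=?,scc[1]=?,scc[2]=?,scc[3]=?,scc[4]=0,scc[5]=?,scc[6]=?,scc[7]=?)
step 3: low=(low[0]=0,low[1]=0,low[2]=0,low[3]=?,low[4]=1,low[5]=?,low[6]=?,low[7]=2); scc=(scc[0]=?,scc[1]=?,scc[2]=?,scc[3]=?,scc[4]=0,scc[5]=?,scc[6]=?,scc[7]=?)
step 4: low=(low[0]=0,low[1]=0,low[2]=0,low[3]=?,low[4]=1,low[5]=?,low[6]=?,low[7]=0); scc=(scc[0]=?,scc[1]=?,scc[2]=?,scc[3]=?,scc[4]=0,scc[5]=?,scc[6]=?,scc[7]=?)
step 5: low=(low[0]=0,low[1]=0,low[2]=0,low[3]=?,low[4]=1,low[5]=?,low[6]=?,low[7]=0); scc=(scc[0]=1,scc[1]=1,scc[2]=1,scc[3]=?,scc[4]=0,scc[5]=?,scc[6]=?,scc[7]=1)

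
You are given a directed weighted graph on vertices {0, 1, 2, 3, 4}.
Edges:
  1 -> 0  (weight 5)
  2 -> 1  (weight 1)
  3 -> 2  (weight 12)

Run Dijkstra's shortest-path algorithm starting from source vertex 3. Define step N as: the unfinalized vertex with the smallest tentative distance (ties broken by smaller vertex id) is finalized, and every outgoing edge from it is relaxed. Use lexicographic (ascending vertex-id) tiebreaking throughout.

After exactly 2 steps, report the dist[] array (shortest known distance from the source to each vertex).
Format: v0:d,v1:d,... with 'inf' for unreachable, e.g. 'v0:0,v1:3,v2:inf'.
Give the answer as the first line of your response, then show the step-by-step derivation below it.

v0:inf,v1:13,v2:12,v3:0,v4:inf

step 1: dist = v0:inf,v1:inf,v2:12,v3:0,v4:inf
step 2: dist = v0:inf,v1:13,v2:12,v3:0,v4:inf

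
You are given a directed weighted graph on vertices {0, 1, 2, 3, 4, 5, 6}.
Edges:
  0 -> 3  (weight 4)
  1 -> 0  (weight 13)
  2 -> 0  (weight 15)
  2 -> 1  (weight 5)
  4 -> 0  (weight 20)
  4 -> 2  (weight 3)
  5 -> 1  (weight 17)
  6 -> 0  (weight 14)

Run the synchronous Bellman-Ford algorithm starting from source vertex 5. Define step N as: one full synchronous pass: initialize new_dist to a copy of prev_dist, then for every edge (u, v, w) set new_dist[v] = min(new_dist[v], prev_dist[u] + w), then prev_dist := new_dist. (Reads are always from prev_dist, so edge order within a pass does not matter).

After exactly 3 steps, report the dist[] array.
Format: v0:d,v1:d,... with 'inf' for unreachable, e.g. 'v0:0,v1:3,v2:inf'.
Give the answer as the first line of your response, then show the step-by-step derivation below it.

v0:30,v1:17,v2:inf,v3:34,v4:inf,v5:0,v6:inf

step 1: dist = v0:inf,v1:17,v2:inf,v3:inf,v4:inf,v5:0,v6:inf
step 2: dist = v0:30,v1:17,v2:inf,v3:inf,v4:inf,v5:0,v6:inf
step 3: dist = v0:30,v1:17,v2:inf,v3:34,v4:inf,v5:0,v6:inf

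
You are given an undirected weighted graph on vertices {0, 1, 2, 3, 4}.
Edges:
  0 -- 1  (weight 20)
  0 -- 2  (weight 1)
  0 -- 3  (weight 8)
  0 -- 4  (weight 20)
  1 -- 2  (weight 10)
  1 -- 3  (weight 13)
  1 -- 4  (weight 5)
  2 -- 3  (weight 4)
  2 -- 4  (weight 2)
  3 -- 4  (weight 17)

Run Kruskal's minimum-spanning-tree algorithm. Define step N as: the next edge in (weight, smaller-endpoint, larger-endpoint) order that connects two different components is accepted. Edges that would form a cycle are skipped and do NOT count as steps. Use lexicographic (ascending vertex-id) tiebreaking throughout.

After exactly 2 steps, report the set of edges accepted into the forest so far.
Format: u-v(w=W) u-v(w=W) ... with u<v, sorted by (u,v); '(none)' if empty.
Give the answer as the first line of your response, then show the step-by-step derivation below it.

0-2(w=1) 2-4(w=2)

step 1: add edge 0-2 (w=1); MST = {0-2(w=1)}
step 2: add edge 2-4 (w=2); MST = {0-2(w=1) 2-4(w=2)}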